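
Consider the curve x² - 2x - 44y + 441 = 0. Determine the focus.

(1, 21)

Only x is squared. Complete the square in x: (x - 1)² = 44(y - 10).
Vertex (1, 10); 4p = 44 so p = 11. Opens up.
Focus is p units from the vertex along the axis: (h, k + p).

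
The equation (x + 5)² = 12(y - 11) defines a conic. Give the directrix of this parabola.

y = 8

Vertex (-5, 11); 4p = 12 so p = 3. Opens up.
Directrix is the horizontal line y = k − p = 11 − (3) = 8.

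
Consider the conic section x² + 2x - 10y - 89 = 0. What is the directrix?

y = -23/2

Only x is squared. Complete the square in x: (x + 1)² = 10(y + 9).
Vertex (-1, -9); 4p = 10 so p = 5/2. Opens up.
Directrix is the horizontal line y = k − p = -9 − (5/2) = -23/2.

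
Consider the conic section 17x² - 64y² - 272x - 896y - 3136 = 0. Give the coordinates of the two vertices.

Rearranging, 17(x² - 16x) -64(y² + 14y) = 3136.
Completing the square gives 17(x - 8)² -64(y + 7)² = 3136 + 1088 - 3136 = 1088.
Divide by 1088: (x - 8)²/64 - (y + 7)²/17 = 1
Hyperbola, center (8, -7), transverse axis horizontal; a² = 64, b² = 17.
a = 8. Vertices at (h ± a, k).

(0, -7) and (16, -7)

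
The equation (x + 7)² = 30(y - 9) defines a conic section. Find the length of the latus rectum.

Vertex (-7, 9); 4p = 30 so p = 15/2. Opens up.
Latus rectum length = |4p| = 30.

30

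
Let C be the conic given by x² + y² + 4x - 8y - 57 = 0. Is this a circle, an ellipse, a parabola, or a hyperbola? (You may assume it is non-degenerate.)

circle

No xy term. Coefficients of x² and y² are A = 1, C = 1.
A = C (same sign) ⇒ circle.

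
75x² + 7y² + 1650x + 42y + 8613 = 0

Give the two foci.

(-11, -3 - 2√17) and (-11, -3 + 2√17)

Group the x- and y-terms: 75(x² + 22x) + 7(y² + 6y) = -8613
75(x + 11)² + 7(y + 3)² = -8613 + 9075 + 63 = 525
Dividing both sides by 525: (x + 11)²/7 + (y + 3)²/75 = 1
Ellipse, center (-11, -3), major axis vertical; a² = 75, b² = 7.
c² = a² - b² = 75 - 7 = 68, so c = 2√17.
Foci lie on the vertical axis through the center: (h, k ± c).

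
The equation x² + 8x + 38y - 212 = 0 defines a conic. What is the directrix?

Only x is squared. Complete the square in x: (x + 4)² = -38(y - 6).
Vertex (-4, 6); 4p = -38 so p = -19/2. Opens down.
Directrix is the horizontal line y = k − p = 6 − (-19/2) = 31/2.

y = 31/2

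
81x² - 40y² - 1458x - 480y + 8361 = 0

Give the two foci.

(9, -17) and (9, 5)

Group the x- and y-terms: 81(x² - 18x) -40(y² + 12y) = -8361
Complete the square in x and y: 81(x - 9)² -40(y + 6)² = -8361 + 6561 - 1440 = -3240
Divide by -3240: (y + 6)²/81 - (x - 9)²/40 = 1
Hyperbola, center (9, -6), transverse axis vertical; a² = 81, b² = 40.
c² = a² + b² = 81 + 40 = 121, so c = 11.
Foci lie on the vertical axis through the center: (h, k ± c).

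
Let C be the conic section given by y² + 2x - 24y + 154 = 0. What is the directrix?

Only y is squared. Complete the square in y: (y - 12)² = -2(x + 5).
Vertex (-5, 12); 4p = -2 so p = -1/2. Opens left.
Directrix is the vertical line x = h − p = -5 − (-1/2) = -9/2.

x = -9/2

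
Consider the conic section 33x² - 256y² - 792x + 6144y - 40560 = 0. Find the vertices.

(-4, 12) and (28, 12)

Group the x- and y-terms: 33(x² - 24x) -256(y² - 24y) = 40560
Completing the square gives 33(x - 12)² -256(y - 12)² = 40560 + 4752 - 36864 = 8448.
Divide by 8448: (x - 12)²/256 - (y - 12)²/33 = 1
Hyperbola, center (12, 12), transverse axis horizontal; a² = 256, b² = 33.
a = 16. Vertices at (h ± a, k).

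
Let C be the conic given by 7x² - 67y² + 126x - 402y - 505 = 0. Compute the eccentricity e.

e = √4958/67

7(x² + 18x) -67(y² + 6y) = 505
Complete the square: 7(x + 9)² -67(y + 3)² = 505 + 567 - 603 = 469
Dividing both sides by 469: (x + 9)²/67 - (y + 3)²/7 = 1
Hyperbola, center (-9, -3), transverse axis horizontal; a² = 67, b² = 7.
c² = a² + b² = 74, so c = √74.
e = c/a = √74/√67 = √4958/67.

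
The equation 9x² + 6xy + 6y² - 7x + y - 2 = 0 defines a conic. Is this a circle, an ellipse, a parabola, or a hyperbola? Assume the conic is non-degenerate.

A = 9, B = 6, C = 6.
Discriminant B² − 4AC = 6² − 4·9·6 = -180.
B² − 4AC < 0 ⇒ ellipse.

ellipse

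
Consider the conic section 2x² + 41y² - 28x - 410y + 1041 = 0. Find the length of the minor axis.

2√2

Collect terms: 2(x² - 14x) + 41(y² - 10y) = -1041
2(x - 7)² + 41(y - 5)² = -1041 + 98 + 1025 = 82
Dividing both sides by 82: (x - 7)²/41 + (y - 5)²/2 = 1
Ellipse, center (7, 5), major axis horizontal; a² = 41, b² = 2.
b² = 2 so b = √2; the minor axis has length 2b = 2√2.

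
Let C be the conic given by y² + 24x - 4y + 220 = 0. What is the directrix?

x = -3

Only y is squared. Complete the square in y: (y - 2)² = -24(x + 9).
Vertex (-9, 2); 4p = -24 so p = -6. Opens left.
Directrix is the vertical line x = h − p = -9 − (-6) = -3.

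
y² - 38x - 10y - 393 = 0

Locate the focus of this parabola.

(-3/2, 5)

Only y is squared. Complete the square in y: (y - 5)² = 38(x + 11).
Vertex (-11, 5); 4p = 38 so p = 19/2. Opens right.
Focus is p units from the vertex along the axis: (h + p, k).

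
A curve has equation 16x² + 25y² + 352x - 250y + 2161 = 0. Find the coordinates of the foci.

(-14, 5) and (-8, 5)

Collect terms: 16(x² + 22x) + 25(y² - 10y) = -2161
Complete the square in x and y: 16(x + 11)² + 25(y - 5)² = -2161 + 1936 + 625 = 400
Dividing both sides by 400: (x + 11)²/25 + (y - 5)²/16 = 1
Ellipse, center (-11, 5), major axis horizontal; a² = 25, b² = 16.
c² = a² - b² = 25 - 16 = 9, so c = 3.
Foci lie on the horizontal axis through the center: (h ± c, k).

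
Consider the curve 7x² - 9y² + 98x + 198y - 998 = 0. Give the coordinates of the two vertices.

Group: 7(x² + 14x) -9(y² - 22y) = 998
Completing the square gives 7(x + 7)² -9(y - 11)² = 998 + 343 - 1089 = 252.
Divide by 252: (x + 7)²/36 - (y - 11)²/28 = 1
Hyperbola, center (-7, 11), transverse axis horizontal; a² = 36, b² = 28.
a = 6. Vertices at (h ± a, k).

(-13, 11) and (-1, 11)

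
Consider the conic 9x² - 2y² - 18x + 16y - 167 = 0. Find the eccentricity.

Rearranging, 9(x² - 2x) -2(y² - 8y) = 167.
Complete the square in x and y: 9(x - 1)² -2(y - 4)² = 167 + 9 - 32 = 144
Divide through by 144 to get (x - 1)²/16 - (y - 4)²/72 = 1.
Hyperbola, center (1, 4), transverse axis horizontal; a² = 16, b² = 72.
c² = a² + b² = 88, so c = 2√22.
e = c/a = 2√22/4 = √22/2.

e = √22/2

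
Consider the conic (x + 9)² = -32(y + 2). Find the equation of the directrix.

Vertex (-9, -2); 4p = -32 so p = -8. Opens down.
Directrix is the horizontal line y = k − p = -2 − (-8) = 6.

y = 6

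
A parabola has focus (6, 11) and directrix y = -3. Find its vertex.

(6, 4)

The vertex is the midpoint between the focus and the directrix along the axis of symmetry.
Axis is vertical (directrix is horizontal). Vertex y-coordinate = (11 + (-3))/2 = 4; x-coordinate = 6.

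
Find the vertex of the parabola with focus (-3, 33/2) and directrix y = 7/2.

The vertex is the midpoint between the focus and the directrix along the axis of symmetry.
Axis is vertical (directrix is horizontal). Vertex y-coordinate = (33/2 + 7/2)/2 = 10; x-coordinate = -3.

(-3, 10)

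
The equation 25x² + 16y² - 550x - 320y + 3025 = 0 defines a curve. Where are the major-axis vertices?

Rearranging, 25(x² - 22x) + 16(y² - 20y) = -3025.
Completing the square gives 25(x - 11)² + 16(y - 10)² = -3025 + 3025 + 1600 = 1600.
Divide by 1600: (x - 11)²/64 + (y - 10)²/100 = 1
Ellipse, center (11, 10), major axis vertical; a² = 100, b² = 64.
a = 10. Vertices at (h, k ± a).

(11, 0) and (11, 20)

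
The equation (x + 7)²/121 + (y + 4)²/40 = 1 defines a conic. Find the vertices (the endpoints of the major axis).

(-18, -4) and (4, -4)

Center (-7, -4). The larger denominator 121 sits under the x-term, so the major axis is horizontal; a² = 121, b² = 40.
a = 11. Vertices at (h ± a, k).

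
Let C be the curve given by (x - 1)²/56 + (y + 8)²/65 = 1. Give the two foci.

(1, -11) and (1, -5)

Center (1, -8). The larger denominator 65 sits under the y-term, so the major axis is vertical; a² = 65, b² = 56.
c² = a² - b² = 65 - 56 = 9, so c = 3.
Foci lie on the vertical axis through the center: (h, k ± c).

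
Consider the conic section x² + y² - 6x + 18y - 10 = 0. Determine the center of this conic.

Rearranging, (x² - 6x) + (y² + 18y) = 10.
Complete the square: (x - 3)² + (y + 9)² = 10 + 9 + 81 = 100
So (x - 3)² + (y + 9)² = 100.
Circle centered at (3, -9) with r² = 100.

(3, -9)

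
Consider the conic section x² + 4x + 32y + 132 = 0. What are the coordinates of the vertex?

Only x is squared. Complete the square in x: (x + 2)² = -32(y + 4).
Vertex (-2, -4); 4p = -32 so p = -8. Opens down.

(-2, -4)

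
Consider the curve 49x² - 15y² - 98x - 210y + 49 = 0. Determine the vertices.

49(x² - 2x) -15(y² + 14y) = -49
Completing the square gives 49(x - 1)² -15(y + 7)² = -49 + 49 - 735 = -735.
Divide by -735: (y + 7)²/49 - (x - 1)²/15 = 1
Hyperbola, center (1, -7), transverse axis vertical; a² = 49, b² = 15.
a = 7. Vertices at (h, k ± a).

(1, -14) and (1, 0)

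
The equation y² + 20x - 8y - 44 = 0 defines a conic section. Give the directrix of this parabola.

x = 8

Only y is squared. Complete the square in y: (y - 4)² = -20(x - 3).
Vertex (3, 4); 4p = -20 so p = -5. Opens left.
Directrix is the vertical line x = h − p = 3 − (-5) = 8.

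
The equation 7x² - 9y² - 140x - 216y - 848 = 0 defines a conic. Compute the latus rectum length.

28/3

Rearranging, 7(x² - 20x) -9(y² + 24y) = 848.
Complete the square: 7(x - 10)² -9(y + 12)² = 848 + 700 - 1296 = 252
Dividing both sides by 252: (x - 10)²/36 - (y + 12)²/28 = 1
Hyperbola, center (10, -12), transverse axis horizontal; a² = 36, b² = 28.
Latus rectum length = 2b²/a = 2·28/6 = 28/3.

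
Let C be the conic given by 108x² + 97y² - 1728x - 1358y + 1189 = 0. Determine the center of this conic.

(8, 7)

108(x² - 16x) + 97(y² - 14y) = -1189
Complete the square in x and y: 108(x - 8)² + 97(y - 7)² = -1189 + 6912 + 4753 = 10476
Divide by 10476: (x - 8)²/97 + (y - 7)²/108 = 1
Ellipse with center (8, 7).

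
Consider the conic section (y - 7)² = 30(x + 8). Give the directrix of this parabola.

x = -31/2

Vertex (-8, 7); 4p = 30 so p = 15/2. Opens right.
Directrix is the vertical line x = h − p = -8 − (15/2) = -31/2.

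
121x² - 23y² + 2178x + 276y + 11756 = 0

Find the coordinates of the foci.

(-9, -6) and (-9, 18)

Collect terms: 121(x² + 18x) -23(y² - 12y) = -11756
Completing the square gives 121(x + 9)² -23(y - 6)² = -11756 + 9801 - 828 = -2783.
Divide through by -2783 to get (y - 6)²/121 - (x + 9)²/23 = 1.
Hyperbola, center (-9, 6), transverse axis vertical; a² = 121, b² = 23.
c² = a² + b² = 121 + 23 = 144, so c = 12.
Foci lie on the vertical axis through the center: (h, k ± c).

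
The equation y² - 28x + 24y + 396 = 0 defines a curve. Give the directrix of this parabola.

x = 2

Only y is squared. Complete the square in y: (y + 12)² = 28(x - 9).
Vertex (9, -12); 4p = 28 so p = 7. Opens right.
Directrix is the vertical line x = h − p = 9 − (7) = 2.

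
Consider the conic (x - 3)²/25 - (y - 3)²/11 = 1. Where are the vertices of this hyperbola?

Center (3, 3). The positive term is the x-term, so the transverse axis is horizontal; a² = 25, b² = 11.
a = 5. Vertices at (h ± a, k).

(-2, 3) and (8, 3)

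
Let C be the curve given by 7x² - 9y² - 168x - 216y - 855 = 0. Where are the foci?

(0, -12) and (24, -12)

7(x² - 24x) -9(y² + 24y) = 855
Complete the square in x and y: 7(x - 12)² -9(y + 12)² = 855 + 1008 - 1296 = 567
Dividing both sides by 567: (x - 12)²/81 - (y + 12)²/63 = 1
Hyperbola, center (12, -12), transverse axis horizontal; a² = 81, b² = 63.
c² = a² + b² = 81 + 63 = 144, so c = 12.
Foci lie on the horizontal axis through the center: (h ± c, k).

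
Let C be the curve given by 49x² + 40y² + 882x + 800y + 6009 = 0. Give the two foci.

(-9, -13) and (-9, -7)

Collect terms: 49(x² + 18x) + 40(y² + 20y) = -6009
Complete the square in x and y: 49(x + 9)² + 40(y + 10)² = -6009 + 3969 + 4000 = 1960
Divide through by 1960 to get (x + 9)²/40 + (y + 10)²/49 = 1.
Ellipse, center (-9, -10), major axis vertical; a² = 49, b² = 40.
c² = a² - b² = 49 - 40 = 9, so c = 3.
Foci lie on the vertical axis through the center: (h, k ± c).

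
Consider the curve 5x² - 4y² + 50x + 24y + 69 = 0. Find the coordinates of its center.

Group: 5(x² + 10x) -4(y² - 6y) = -69
5(x + 5)² -4(y - 3)² = -69 + 125 - 36 = 20
Divide by 20: (x + 5)²/4 - (y - 3)²/5 = 1
Hyperbola with center (-5, 3).

(-5, 3)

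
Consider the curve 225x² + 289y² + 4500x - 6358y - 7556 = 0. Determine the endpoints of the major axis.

Group: 225(x² + 20x) + 289(y² - 22y) = 7556
Complete the square: 225(x + 10)² + 289(y - 11)² = 7556 + 22500 + 34969 = 65025
Divide through by 65025 to get (x + 10)²/289 + (y - 11)²/225 = 1.
Ellipse, center (-10, 11), major axis horizontal; a² = 289, b² = 225.
a = 17. Vertices at (h ± a, k).

(-27, 11) and (7, 11)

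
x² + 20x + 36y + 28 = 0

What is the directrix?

y = 11

Only x is squared. Complete the square in x: (x + 10)² = -36(y - 2).
Vertex (-10, 2); 4p = -36 so p = -9. Opens down.
Directrix is the horizontal line y = k − p = 2 − (-9) = 11.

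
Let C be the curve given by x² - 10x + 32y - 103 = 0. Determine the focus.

Only x is squared. Complete the square in x: (x - 5)² = -32(y - 4).
Vertex (5, 4); 4p = -32 so p = -8. Opens down.
Focus is p units from the vertex along the axis: (h, k + p).

(5, -4)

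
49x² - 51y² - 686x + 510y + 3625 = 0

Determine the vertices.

(7, -2) and (7, 12)

Group: 49(x² - 14x) -51(y² - 10y) = -3625
Complete the square in x and y: 49(x - 7)² -51(y - 5)² = -3625 + 2401 - 1275 = -2499
Dividing both sides by -2499: (y - 5)²/49 - (x - 7)²/51 = 1
Hyperbola, center (7, 5), transverse axis vertical; a² = 49, b² = 51.
a = 7. Vertices at (h, k ± a).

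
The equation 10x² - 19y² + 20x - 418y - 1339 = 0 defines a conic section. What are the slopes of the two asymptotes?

Rearranging, 10(x² + 2x) -19(y² + 22y) = 1339.
10(x + 1)² -19(y + 11)² = 1339 + 10 - 2299 = -950
Divide by -950: (y + 11)²/50 - (x + 1)²/95 = 1
Hyperbola, center (-1, -11), transverse axis vertical; a² = 50, b² = 95.
For a vertical hyperbola the asymptotes have slope ±a/b.
Here that is ±5√2/√95 = ±√190/19.

√190/19 and -√190/19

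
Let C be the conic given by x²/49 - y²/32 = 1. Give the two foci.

Center (0, 0). The positive term is the x-term, so the transverse axis is horizontal; a² = 49, b² = 32.
c² = a² + b² = 49 + 32 = 81, so c = 9.
Foci lie on the horizontal axis through the center: (h ± c, k).

(-9, 0) and (9, 0)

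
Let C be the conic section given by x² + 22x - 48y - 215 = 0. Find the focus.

(-11, 5)

Only x is squared. Complete the square in x: (x + 11)² = 48(y + 7).
Vertex (-11, -7); 4p = 48 so p = 12. Opens up.
Focus is p units from the vertex along the axis: (h, k + p).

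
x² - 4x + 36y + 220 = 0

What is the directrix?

y = 3

Only x is squared. Complete the square in x: (x - 2)² = -36(y + 6).
Vertex (2, -6); 4p = -36 so p = -9. Opens down.
Directrix is the horizontal line y = k − p = -6 − (-9) = 3.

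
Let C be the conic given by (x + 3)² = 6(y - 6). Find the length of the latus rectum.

6

Vertex (-3, 6); 4p = 6 so p = 3/2. Opens up.
Latus rectum length = |4p| = 6.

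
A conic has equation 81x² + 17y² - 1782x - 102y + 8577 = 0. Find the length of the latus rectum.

34/9

Rearranging, 81(x² - 22x) + 17(y² - 6y) = -8577.
Complete the square: 81(x - 11)² + 17(y - 3)² = -8577 + 9801 + 153 = 1377
Divide through by 1377 to get (x - 11)²/17 + (y - 3)²/81 = 1.
Ellipse, center (11, 3), major axis vertical; a² = 81, b² = 17.
Latus rectum length = 2b²/a = 2·17/9 = 34/9.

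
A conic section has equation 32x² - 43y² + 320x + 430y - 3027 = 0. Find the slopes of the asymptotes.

4√86/43 and -4√86/43

Rearranging, 32(x² + 10x) -43(y² - 10y) = 3027.
Complete the square: 32(x + 5)² -43(y - 5)² = 3027 + 800 - 1075 = 2752
Dividing both sides by 2752: (x + 5)²/86 - (y - 5)²/64 = 1
Hyperbola, center (-5, 5), transverse axis horizontal; a² = 86, b² = 64.
For a horizontal hyperbola the asymptotes have slope ±b/a.
Here that is ±8/√86 = ±4√86/43.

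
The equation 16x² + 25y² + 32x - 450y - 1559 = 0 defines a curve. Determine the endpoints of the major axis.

(-16, 9) and (14, 9)

Collect terms: 16(x² + 2x) + 25(y² - 18y) = 1559
Complete the square: 16(x + 1)² + 25(y - 9)² = 1559 + 16 + 2025 = 3600
Divide by 3600: (x + 1)²/225 + (y - 9)²/144 = 1
Ellipse, center (-1, 9), major axis horizontal; a² = 225, b² = 144.
a = 15. Vertices at (h ± a, k).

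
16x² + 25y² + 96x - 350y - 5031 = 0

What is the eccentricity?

e = 3/5

Group the x- and y-terms: 16(x² + 6x) + 25(y² - 14y) = 5031
Complete the square in x and y: 16(x + 3)² + 25(y - 7)² = 5031 + 144 + 1225 = 6400
Dividing both sides by 6400: (x + 3)²/400 + (y - 7)²/256 = 1
Ellipse, center (-3, 7), major axis horizontal; a² = 400, b² = 256.
c² = a² - b² = 144, so c = 12.
e = c/a = 12/20 = 3/5.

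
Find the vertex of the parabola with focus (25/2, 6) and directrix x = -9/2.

The vertex is the midpoint between the focus and the directrix along the axis of symmetry.
Axis is horizontal (directrix is vertical). Vertex x-coordinate = (25/2 + (-9/2))/2 = 4; y-coordinate = 6.

(4, 6)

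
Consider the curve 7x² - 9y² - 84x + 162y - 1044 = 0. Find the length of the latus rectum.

Group: 7(x² - 12x) -9(y² - 18y) = 1044
7(x - 6)² -9(y - 9)² = 1044 + 252 - 729 = 567
Dividing both sides by 567: (x - 6)²/81 - (y - 9)²/63 = 1
Hyperbola, center (6, 9), transverse axis horizontal; a² = 81, b² = 63.
Latus rectum length = 2b²/a = 2·63/9 = 14.

14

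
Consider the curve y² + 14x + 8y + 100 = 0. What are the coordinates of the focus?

(-19/2, -4)

Only y is squared. Complete the square in y: (y + 4)² = -14(x + 6).
Vertex (-6, -4); 4p = -14 so p = -7/2. Opens left.
Focus is p units from the vertex along the axis: (h + p, k).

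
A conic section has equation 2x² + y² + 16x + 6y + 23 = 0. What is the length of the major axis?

6√2

Group: 2(x² + 8x) + (y² + 6y) = -23
2(x + 4)² + (y + 3)² = -23 + 32 + 9 = 18
Divide through by 18 to get (x + 4)²/9 + (y + 3)²/18 = 1.
Ellipse, center (-4, -3), major axis vertical; a² = 18, b² = 9.
a² = 18 so a = 3√2; the major axis has length 2a = 6√2.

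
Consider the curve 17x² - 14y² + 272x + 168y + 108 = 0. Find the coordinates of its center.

Rearranging, 17(x² + 16x) -14(y² - 12y) = -108.
Complete the square: 17(x + 8)² -14(y - 6)² = -108 + 1088 - 504 = 476
Divide through by 476 to get (x + 8)²/28 - (y - 6)²/34 = 1.
Hyperbola with center (-8, 6).

(-8, 6)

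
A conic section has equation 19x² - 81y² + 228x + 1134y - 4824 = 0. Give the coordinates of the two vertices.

(-15, 7) and (3, 7)

Group: 19(x² + 12x) -81(y² - 14y) = 4824
Completing the square gives 19(x + 6)² -81(y - 7)² = 4824 + 684 - 3969 = 1539.
Divide by 1539: (x + 6)²/81 - (y - 7)²/19 = 1
Hyperbola, center (-6, 7), transverse axis horizontal; a² = 81, b² = 19.
a = 9. Vertices at (h ± a, k).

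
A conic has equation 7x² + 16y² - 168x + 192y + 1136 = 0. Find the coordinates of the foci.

Rearranging, 7(x² - 24x) + 16(y² + 12y) = -1136.
Complete the square: 7(x - 12)² + 16(y + 6)² = -1136 + 1008 + 576 = 448
Dividing both sides by 448: (x - 12)²/64 + (y + 6)²/28 = 1
Ellipse, center (12, -6), major axis horizontal; a² = 64, b² = 28.
c² = a² - b² = 64 - 28 = 36, so c = 6.
Foci lie on the horizontal axis through the center: (h ± c, k).

(6, -6) and (18, -6)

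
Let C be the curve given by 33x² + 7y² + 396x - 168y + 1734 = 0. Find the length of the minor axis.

Group the x- and y-terms: 33(x² + 12x) + 7(y² - 24y) = -1734
Completing the square gives 33(x + 6)² + 7(y - 12)² = -1734 + 1188 + 1008 = 462.
Divide through by 462 to get (x + 6)²/14 + (y - 12)²/66 = 1.
Ellipse, center (-6, 12), major axis vertical; a² = 66, b² = 14.
b² = 14 so b = √14; the minor axis has length 2b = 2√14.

2√14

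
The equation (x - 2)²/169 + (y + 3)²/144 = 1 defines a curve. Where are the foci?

Center (2, -3). The larger denominator 169 sits under the x-term, so the major axis is horizontal; a² = 169, b² = 144.
c² = a² - b² = 169 - 144 = 25, so c = 5.
Foci lie on the horizontal axis through the center: (h ± c, k).

(-3, -3) and (7, -3)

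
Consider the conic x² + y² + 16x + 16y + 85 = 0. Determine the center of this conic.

Collect terms: (x² + 16x) + (y² + 16y) = -85
Completing the square gives (x + 8)² + (y + 8)² = -85 + 64 + 64 = 43.
So (x + 8)² + (y + 8)² = 43.
Circle centered at (-8, -8) with r² = 43.

(-8, -8)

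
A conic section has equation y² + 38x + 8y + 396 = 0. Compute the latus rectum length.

38

Only y is squared. Complete the square in y: (y + 4)² = -38(x + 10).
Vertex (-10, -4); 4p = -38 so p = -19/2. Opens left.
Latus rectum length = |4p| = 38.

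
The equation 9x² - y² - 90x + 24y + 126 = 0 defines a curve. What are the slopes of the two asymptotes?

3 and -3

Group the x- and y-terms: 9(x² - 10x) -(y² - 24y) = -126
Completing the square gives 9(x - 5)² -(y - 12)² = -126 + 225 - 144 = -45.
Divide by -45: (y - 12)²/45 - (x - 5)²/5 = 1
Hyperbola, center (5, 12), transverse axis vertical; a² = 45, b² = 5.
For a vertical hyperbola the asymptotes have slope ±a/b.
Here that is ±3√5/√5 = ±3.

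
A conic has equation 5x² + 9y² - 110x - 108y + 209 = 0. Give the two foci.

Group: 5(x² - 22x) + 9(y² - 12y) = -209
Completing the square gives 5(x - 11)² + 9(y - 6)² = -209 + 605 + 324 = 720.
Divide through by 720 to get (x - 11)²/144 + (y - 6)²/80 = 1.
Ellipse, center (11, 6), major axis horizontal; a² = 144, b² = 80.
c² = a² - b² = 144 - 80 = 64, so c = 8.
Foci lie on the horizontal axis through the center: (h ± c, k).

(3, 6) and (19, 6)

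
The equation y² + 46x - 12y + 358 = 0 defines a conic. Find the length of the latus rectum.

46

Only y is squared. Complete the square in y: (y - 6)² = -46(x + 7).
Vertex (-7, 6); 4p = -46 so p = -23/2. Opens left.
Latus rectum length = |4p| = 46.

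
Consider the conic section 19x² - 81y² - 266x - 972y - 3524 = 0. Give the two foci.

(-3, -6) and (17, -6)

19(x² - 14x) -81(y² + 12y) = 3524
19(x - 7)² -81(y + 6)² = 3524 + 931 - 2916 = 1539
Divide by 1539: (x - 7)²/81 - (y + 6)²/19 = 1
Hyperbola, center (7, -6), transverse axis horizontal; a² = 81, b² = 19.
c² = a² + b² = 81 + 19 = 100, so c = 10.
Foci lie on the horizontal axis through the center: (h ± c, k).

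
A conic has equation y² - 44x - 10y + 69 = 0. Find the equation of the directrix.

Only y is squared. Complete the square in y: (y - 5)² = 44(x - 1).
Vertex (1, 5); 4p = 44 so p = 11. Opens right.
Directrix is the vertical line x = h − p = 1 − (11) = -10.

x = -10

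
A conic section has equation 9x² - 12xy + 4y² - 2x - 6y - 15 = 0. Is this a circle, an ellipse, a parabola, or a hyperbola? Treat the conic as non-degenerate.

parabola

A = 9, B = -12, C = 4.
Discriminant B² − 4AC = (-12)² − 4·9·4 = 0.
B² − 4AC = 0 ⇒ parabola.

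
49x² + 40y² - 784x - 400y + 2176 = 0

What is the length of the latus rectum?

80/7

Group the x- and y-terms: 49(x² - 16x) + 40(y² - 10y) = -2176
Completing the square gives 49(x - 8)² + 40(y - 5)² = -2176 + 3136 + 1000 = 1960.
Divide by 1960: (x - 8)²/40 + (y - 5)²/49 = 1
Ellipse, center (8, 5), major axis vertical; a² = 49, b² = 40.
Latus rectum length = 2b²/a = 2·40/7 = 80/7.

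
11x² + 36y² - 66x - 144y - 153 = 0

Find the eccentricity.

e = 5/6

Group the x- and y-terms: 11(x² - 6x) + 36(y² - 4y) = 153
Completing the square gives 11(x - 3)² + 36(y - 2)² = 153 + 99 + 144 = 396.
Dividing both sides by 396: (x - 3)²/36 + (y - 2)²/11 = 1
Ellipse, center (3, 2), major axis horizontal; a² = 36, b² = 11.
c² = a² - b² = 25, so c = 5.
e = c/a = 5/6.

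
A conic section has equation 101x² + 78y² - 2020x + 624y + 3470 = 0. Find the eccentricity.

Group: 101(x² - 20x) + 78(y² + 8y) = -3470
101(x - 10)² + 78(y + 4)² = -3470 + 10100 + 1248 = 7878
Divide by 7878: (x - 10)²/78 + (y + 4)²/101 = 1
Ellipse, center (10, -4), major axis vertical; a² = 101, b² = 78.
c² = a² - b² = 23, so c = √23.
e = c/a = √23/√101 = √2323/101.

e = √2323/101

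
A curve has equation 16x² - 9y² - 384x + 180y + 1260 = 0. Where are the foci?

Group the x- and y-terms: 16(x² - 24x) -9(y² - 20y) = -1260
Completing the square gives 16(x - 12)² -9(y - 10)² = -1260 + 2304 - 900 = 144.
Divide by 144: (x - 12)²/9 - (y - 10)²/16 = 1
Hyperbola, center (12, 10), transverse axis horizontal; a² = 9, b² = 16.
c² = a² + b² = 9 + 16 = 25, so c = 5.
Foci lie on the horizontal axis through the center: (h ± c, k).

(7, 10) and (17, 10)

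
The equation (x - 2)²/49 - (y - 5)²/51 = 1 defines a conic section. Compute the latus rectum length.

102/7

Center (2, 5). The positive term is the x-term, so the transverse axis is horizontal; a² = 49, b² = 51.
Latus rectum length = 2b²/a = 2·51/7 = 102/7.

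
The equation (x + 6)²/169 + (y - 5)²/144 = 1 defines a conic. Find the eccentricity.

Center (-6, 5). The larger denominator 169 sits under the x-term, so the major axis is horizontal; a² = 169, b² = 144.
c² = a² - b² = 25, so c = 5.
e = c/a = 5/13.

e = 5/13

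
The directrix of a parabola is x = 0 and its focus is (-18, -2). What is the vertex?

(-9, -2)

The vertex is the midpoint between the focus and the directrix along the axis of symmetry.
Axis is horizontal (directrix is vertical). Vertex x-coordinate = (-18 + 0)/2 = -9; y-coordinate = -2.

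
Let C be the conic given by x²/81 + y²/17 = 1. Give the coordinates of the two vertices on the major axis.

Center (0, 0). The larger denominator 81 sits under the x-term, so the major axis is horizontal; a² = 81, b² = 17.
a = 9. Vertices at (h ± a, k).

(-9, 0) and (9, 0)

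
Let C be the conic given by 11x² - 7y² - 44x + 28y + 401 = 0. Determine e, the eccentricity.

Group the x- and y-terms: 11(x² - 4x) -7(y² - 4y) = -401
11(x - 2)² -7(y - 2)² = -401 + 44 - 28 = -385
Divide through by -385 to get (y - 2)²/55 - (x - 2)²/35 = 1.
Hyperbola, center (2, 2), transverse axis vertical; a² = 55, b² = 35.
c² = a² + b² = 90, so c = 3√10.
e = c/a = 3√10/√55 = 3√22/11.

e = 3√22/11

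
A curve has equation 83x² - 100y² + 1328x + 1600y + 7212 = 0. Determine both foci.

(-8, 8 - √183) and (-8, 8 + √183)

83(x² + 16x) -100(y² - 16y) = -7212
Complete the square: 83(x + 8)² -100(y - 8)² = -7212 + 5312 - 6400 = -8300
Dividing both sides by -8300: (y - 8)²/83 - (x + 8)²/100 = 1
Hyperbola, center (-8, 8), transverse axis vertical; a² = 83, b² = 100.
c² = a² + b² = 83 + 100 = 183, so c = √183.
Foci lie on the vertical axis through the center: (h, k ± c).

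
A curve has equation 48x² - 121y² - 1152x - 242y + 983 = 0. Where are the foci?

(-1, -1) and (25, -1)

Collect terms: 48(x² - 24x) -121(y² + 2y) = -983
Completing the square gives 48(x - 12)² -121(y + 1)² = -983 + 6912 - 121 = 5808.
Divide through by 5808 to get (x - 12)²/121 - (y + 1)²/48 = 1.
Hyperbola, center (12, -1), transverse axis horizontal; a² = 121, b² = 48.
c² = a² + b² = 121 + 48 = 169, so c = 13.
Foci lie on the horizontal axis through the center: (h ± c, k).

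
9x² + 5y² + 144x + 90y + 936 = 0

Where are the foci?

Group the x- and y-terms: 9(x² + 16x) + 5(y² + 18y) = -936
Completing the square gives 9(x + 8)² + 5(y + 9)² = -936 + 576 + 405 = 45.
Divide through by 45 to get (x + 8)²/5 + (y + 9)²/9 = 1.
Ellipse, center (-8, -9), major axis vertical; a² = 9, b² = 5.
c² = a² - b² = 9 - 5 = 4, so c = 2.
Foci lie on the vertical axis through the center: (h, k ± c).

(-8, -11) and (-8, -7)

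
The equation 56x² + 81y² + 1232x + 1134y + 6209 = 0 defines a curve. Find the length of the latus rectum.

112/9

Rearranging, 56(x² + 22x) + 81(y² + 14y) = -6209.
56(x + 11)² + 81(y + 7)² = -6209 + 6776 + 3969 = 4536
Divide by 4536: (x + 11)²/81 + (y + 7)²/56 = 1
Ellipse, center (-11, -7), major axis horizontal; a² = 81, b² = 56.
Latus rectum length = 2b²/a = 2·56/9 = 112/9.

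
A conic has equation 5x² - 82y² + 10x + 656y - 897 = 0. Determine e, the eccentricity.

Collect terms: 5(x² + 2x) -82(y² - 8y) = 897
Complete the square in x and y: 5(x + 1)² -82(y - 4)² = 897 + 5 - 1312 = -410
Dividing both sides by -410: (y - 4)²/5 - (x + 1)²/82 = 1
Hyperbola, center (-1, 4), transverse axis vertical; a² = 5, b² = 82.
c² = a² + b² = 87, so c = √87.
e = c/a = √87/√5 = √435/5.

e = √435/5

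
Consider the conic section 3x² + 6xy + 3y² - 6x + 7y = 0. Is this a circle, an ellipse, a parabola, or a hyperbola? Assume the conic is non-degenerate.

A = 3, B = 6, C = 3.
Discriminant B² − 4AC = 6² − 4·3·3 = 0.
B² − 4AC = 0 ⇒ parabola.

parabola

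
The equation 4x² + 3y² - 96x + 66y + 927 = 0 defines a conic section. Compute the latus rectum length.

3

Rearranging, 4(x² - 24x) + 3(y² + 22y) = -927.
Complete the square in x and y: 4(x - 12)² + 3(y + 11)² = -927 + 576 + 363 = 12
Divide by 12: (x - 12)²/3 + (y + 11)²/4 = 1
Ellipse, center (12, -11), major axis vertical; a² = 4, b² = 3.
Latus rectum length = 2b²/a = 2·3/2 = 3.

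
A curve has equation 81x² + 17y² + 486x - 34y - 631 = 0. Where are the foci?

(-3, -7) and (-3, 9)

Collect terms: 81(x² + 6x) + 17(y² - 2y) = 631
Complete the square in x and y: 81(x + 3)² + 17(y - 1)² = 631 + 729 + 17 = 1377
Dividing both sides by 1377: (x + 3)²/17 + (y - 1)²/81 = 1
Ellipse, center (-3, 1), major axis vertical; a² = 81, b² = 17.
c² = a² - b² = 81 - 17 = 64, so c = 8.
Foci lie on the vertical axis through the center: (h, k ± c).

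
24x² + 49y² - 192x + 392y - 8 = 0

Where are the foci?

(-1, -4) and (9, -4)

24(x² - 8x) + 49(y² + 8y) = 8
Complete the square: 24(x - 4)² + 49(y + 4)² = 8 + 384 + 784 = 1176
Dividing both sides by 1176: (x - 4)²/49 + (y + 4)²/24 = 1
Ellipse, center (4, -4), major axis horizontal; a² = 49, b² = 24.
c² = a² - b² = 49 - 24 = 25, so c = 5.
Foci lie on the horizontal axis through the center: (h ± c, k).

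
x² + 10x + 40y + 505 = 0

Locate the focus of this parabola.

Only x is squared. Complete the square in x: (x + 5)² = -40(y + 12).
Vertex (-5, -12); 4p = -40 so p = -10. Opens down.
Focus is p units from the vertex along the axis: (h, k + p).

(-5, -22)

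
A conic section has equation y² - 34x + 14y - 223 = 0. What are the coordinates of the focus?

(1/2, -7)

Only y is squared. Complete the square in y: (y + 7)² = 34(x + 8).
Vertex (-8, -7); 4p = 34 so p = 17/2. Opens right.
Focus is p units from the vertex along the axis: (h + p, k).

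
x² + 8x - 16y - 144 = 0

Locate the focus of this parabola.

Only x is squared. Complete the square in x: (x + 4)² = 16(y + 10).
Vertex (-4, -10); 4p = 16 so p = 4. Opens up.
Focus is p units from the vertex along the axis: (h, k + p).

(-4, -6)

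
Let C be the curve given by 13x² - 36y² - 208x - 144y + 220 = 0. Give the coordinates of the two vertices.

(2, -2) and (14, -2)

13(x² - 16x) -36(y² + 4y) = -220
Complete the square in x and y: 13(x - 8)² -36(y + 2)² = -220 + 832 - 144 = 468
Divide through by 468 to get (x - 8)²/36 - (y + 2)²/13 = 1.
Hyperbola, center (8, -2), transverse axis horizontal; a² = 36, b² = 13.
a = 6. Vertices at (h ± a, k).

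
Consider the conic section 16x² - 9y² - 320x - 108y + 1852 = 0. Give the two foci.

(10, -16) and (10, 4)

16(x² - 20x) -9(y² + 12y) = -1852
Complete the square in x and y: 16(x - 10)² -9(y + 6)² = -1852 + 1600 - 324 = -576
Divide through by -576 to get (y + 6)²/64 - (x - 10)²/36 = 1.
Hyperbola, center (10, -6), transverse axis vertical; a² = 64, b² = 36.
c² = a² + b² = 64 + 36 = 100, so c = 10.
Foci lie on the vertical axis through the center: (h, k ± c).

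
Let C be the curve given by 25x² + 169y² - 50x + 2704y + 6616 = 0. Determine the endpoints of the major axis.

(-12, -8) and (14, -8)

Rearranging, 25(x² - 2x) + 169(y² + 16y) = -6616.
Complete the square in x and y: 25(x - 1)² + 169(y + 8)² = -6616 + 25 + 10816 = 4225
Divide through by 4225 to get (x - 1)²/169 + (y + 8)²/25 = 1.
Ellipse, center (1, -8), major axis horizontal; a² = 169, b² = 25.
a = 13. Vertices at (h ± a, k).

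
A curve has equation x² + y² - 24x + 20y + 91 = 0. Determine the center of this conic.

(12, -10)

Rearranging, (x² - 24x) + (y² + 20y) = -91.
Completing the square gives (x - 12)² + (y + 10)² = -91 + 144 + 100 = 153.
So (x - 12)² + (y + 10)² = 153.
Circle centered at (12, -10) with r² = 153.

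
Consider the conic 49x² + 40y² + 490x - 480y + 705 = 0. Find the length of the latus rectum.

80/7

Group the x- and y-terms: 49(x² + 10x) + 40(y² - 12y) = -705
Complete the square: 49(x + 5)² + 40(y - 6)² = -705 + 1225 + 1440 = 1960
Divide by 1960: (x + 5)²/40 + (y - 6)²/49 = 1
Ellipse, center (-5, 6), major axis vertical; a² = 49, b² = 40.
Latus rectum length = 2b²/a = 2·40/7 = 80/7.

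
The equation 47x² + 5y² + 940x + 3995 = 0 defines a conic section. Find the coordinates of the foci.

(-10, 0 - 3√14) and (-10, 0 + 3√14)

Group: 47(x² + 20x) + 5y² = -3995
Complete the square: 47(x + 10)² + 5y² = -3995 + 4700 + 0 = 705
Divide through by 705 to get (x + 10)²/15 + y²/141 = 1.
Ellipse, center (-10, 0), major axis vertical; a² = 141, b² = 15.
c² = a² - b² = 141 - 15 = 126, so c = 3√14.
Foci lie on the vertical axis through the center: (h, k ± c).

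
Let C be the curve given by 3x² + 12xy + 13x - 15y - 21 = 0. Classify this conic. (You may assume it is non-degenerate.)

A = 3, B = 12, C = 0.
Discriminant B² − 4AC = 12² − 4·3·0 = 144.
B² − 4AC > 0 ⇒ hyperbola.

hyperbola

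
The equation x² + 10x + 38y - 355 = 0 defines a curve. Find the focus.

(-5, 1/2)

Only x is squared. Complete the square in x: (x + 5)² = -38(y - 10).
Vertex (-5, 10); 4p = -38 so p = -19/2. Opens down.
Focus is p units from the vertex along the axis: (h, k + p).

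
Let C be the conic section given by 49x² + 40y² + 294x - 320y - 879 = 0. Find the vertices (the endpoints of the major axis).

Group: 49(x² + 6x) + 40(y² - 8y) = 879
Completing the square gives 49(x + 3)² + 40(y - 4)² = 879 + 441 + 640 = 1960.
Divide through by 1960 to get (x + 3)²/40 + (y - 4)²/49 = 1.
Ellipse, center (-3, 4), major axis vertical; a² = 49, b² = 40.
a = 7. Vertices at (h, k ± a).

(-3, -3) and (-3, 11)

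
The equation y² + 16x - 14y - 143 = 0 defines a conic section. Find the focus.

(8, 7)

Only y is squared. Complete the square in y: (y - 7)² = -16(x - 12).
Vertex (12, 7); 4p = -16 so p = -4. Opens left.
Focus is p units from the vertex along the axis: (h + p, k).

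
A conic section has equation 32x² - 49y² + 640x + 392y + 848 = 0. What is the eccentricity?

Group: 32(x² + 20x) -49(y² - 8y) = -848
Complete the square in x and y: 32(x + 10)² -49(y - 4)² = -848 + 3200 - 784 = 1568
Divide by 1568: (x + 10)²/49 - (y - 4)²/32 = 1
Hyperbola, center (-10, 4), transverse axis horizontal; a² = 49, b² = 32.
c² = a² + b² = 81, so c = 9.
e = c/a = 9/7.

e = 9/7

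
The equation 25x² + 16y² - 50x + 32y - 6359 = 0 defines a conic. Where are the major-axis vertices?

(1, -21) and (1, 19)

Collect terms: 25(x² - 2x) + 16(y² + 2y) = 6359
Completing the square gives 25(x - 1)² + 16(y + 1)² = 6359 + 25 + 16 = 6400.
Dividing both sides by 6400: (x - 1)²/256 + (y + 1)²/400 = 1
Ellipse, center (1, -1), major axis vertical; a² = 400, b² = 256.
a = 20. Vertices at (h, k ± a).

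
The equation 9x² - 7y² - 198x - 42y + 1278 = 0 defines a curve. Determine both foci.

Group: 9(x² - 22x) -7(y² + 6y) = -1278
9(x - 11)² -7(y + 3)² = -1278 + 1089 - 63 = -252
Divide through by -252 to get (y + 3)²/36 - (x - 11)²/28 = 1.
Hyperbola, center (11, -3), transverse axis vertical; a² = 36, b² = 28.
c² = a² + b² = 36 + 28 = 64, so c = 8.
Foci lie on the vertical axis through the center: (h, k ± c).

(11, -11) and (11, 5)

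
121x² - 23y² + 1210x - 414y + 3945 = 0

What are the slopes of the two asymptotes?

11√23/23 and -11√23/23

Group: 121(x² + 10x) -23(y² + 18y) = -3945
Complete the square in x and y: 121(x + 5)² -23(y + 9)² = -3945 + 3025 - 1863 = -2783
Divide through by -2783 to get (y + 9)²/121 - (x + 5)²/23 = 1.
Hyperbola, center (-5, -9), transverse axis vertical; a² = 121, b² = 23.
For a vertical hyperbola the asymptotes have slope ±a/b.
Here that is ±11/√23 = ±11√23/23.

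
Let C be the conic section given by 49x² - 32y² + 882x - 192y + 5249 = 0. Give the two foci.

(-9, -12) and (-9, 6)

Collect terms: 49(x² + 18x) -32(y² + 6y) = -5249
Complete the square: 49(x + 9)² -32(y + 3)² = -5249 + 3969 - 288 = -1568
Divide through by -1568 to get (y + 3)²/49 - (x + 9)²/32 = 1.
Hyperbola, center (-9, -3), transverse axis vertical; a² = 49, b² = 32.
c² = a² + b² = 49 + 32 = 81, so c = 9.
Foci lie on the vertical axis through the center: (h, k ± c).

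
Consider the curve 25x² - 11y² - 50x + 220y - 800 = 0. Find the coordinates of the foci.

Group: 25(x² - 2x) -11(y² - 20y) = 800
Completing the square gives 25(x - 1)² -11(y - 10)² = 800 + 25 - 1100 = -275.
Divide by -275: (y - 10)²/25 - (x - 1)²/11 = 1
Hyperbola, center (1, 10), transverse axis vertical; a² = 25, b² = 11.
c² = a² + b² = 25 + 11 = 36, so c = 6.
Foci lie on the vertical axis through the center: (h, k ± c).

(1, 4) and (1, 16)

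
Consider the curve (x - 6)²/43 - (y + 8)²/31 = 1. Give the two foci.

(6 - √74, -8) and (6 + √74, -8)

Center (6, -8). The positive term is the x-term, so the transverse axis is horizontal; a² = 43, b² = 31.
c² = a² + b² = 43 + 31 = 74, so c = √74.
Foci lie on the horizontal axis through the center: (h ± c, k).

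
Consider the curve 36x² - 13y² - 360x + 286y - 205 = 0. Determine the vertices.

(5, 5) and (5, 17)

Group the x- and y-terms: 36(x² - 10x) -13(y² - 22y) = 205
Complete the square: 36(x - 5)² -13(y - 11)² = 205 + 900 - 1573 = -468
Dividing both sides by -468: (y - 11)²/36 - (x - 5)²/13 = 1
Hyperbola, center (5, 11), transverse axis vertical; a² = 36, b² = 13.
a = 6. Vertices at (h, k ± a).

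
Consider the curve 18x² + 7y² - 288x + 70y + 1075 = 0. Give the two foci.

Group the x- and y-terms: 18(x² - 16x) + 7(y² + 10y) = -1075
Complete the square: 18(x - 8)² + 7(y + 5)² = -1075 + 1152 + 175 = 252
Divide through by 252 to get (x - 8)²/14 + (y + 5)²/36 = 1.
Ellipse, center (8, -5), major axis vertical; a² = 36, b² = 14.
c² = a² - b² = 36 - 14 = 22, so c = √22.
Foci lie on the vertical axis through the center: (h, k ± c).

(8, -5 - √22) and (8, -5 + √22)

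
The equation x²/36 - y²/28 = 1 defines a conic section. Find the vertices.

Center (0, 0). The positive term is the x-term, so the transverse axis is horizontal; a² = 36, b² = 28.
a = 6. Vertices at (h ± a, k).

(-6, 0) and (6, 0)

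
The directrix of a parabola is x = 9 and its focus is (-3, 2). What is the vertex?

(3, 2)

The vertex is the midpoint between the focus and the directrix along the axis of symmetry.
Axis is horizontal (directrix is vertical). Vertex x-coordinate = (-3 + 9)/2 = 3; y-coordinate = 2.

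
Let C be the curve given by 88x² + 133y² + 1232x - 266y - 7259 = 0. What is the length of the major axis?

Group the x- and y-terms: 88(x² + 14x) + 133(y² - 2y) = 7259
Complete the square in x and y: 88(x + 7)² + 133(y - 1)² = 7259 + 4312 + 133 = 11704
Divide through by 11704 to get (x + 7)²/133 + (y - 1)²/88 = 1.
Ellipse, center (-7, 1), major axis horizontal; a² = 133, b² = 88.
a² = 133 so a = √133; the major axis has length 2a = 2√133.

2√133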